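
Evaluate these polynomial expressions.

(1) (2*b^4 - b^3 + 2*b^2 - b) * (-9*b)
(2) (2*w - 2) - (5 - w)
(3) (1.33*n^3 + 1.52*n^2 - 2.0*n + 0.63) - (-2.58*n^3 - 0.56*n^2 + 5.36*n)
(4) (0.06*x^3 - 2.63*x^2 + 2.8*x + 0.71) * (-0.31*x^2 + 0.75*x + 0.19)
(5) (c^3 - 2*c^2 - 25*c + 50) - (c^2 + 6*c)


(1) = -18*b^5 + 9*b^4 - 18*b^3 + 9*b^2
(2) = 3*w - 7
(3) = 3.91*n^3 + 2.08*n^2 - 7.36*n + 0.63
(4) = -0.0186*x^5 + 0.8603*x^4 - 2.8291*x^3 + 1.3802*x^2 + 1.0645*x + 0.1349
(5) = c^3 - 3*c^2 - 31*c + 50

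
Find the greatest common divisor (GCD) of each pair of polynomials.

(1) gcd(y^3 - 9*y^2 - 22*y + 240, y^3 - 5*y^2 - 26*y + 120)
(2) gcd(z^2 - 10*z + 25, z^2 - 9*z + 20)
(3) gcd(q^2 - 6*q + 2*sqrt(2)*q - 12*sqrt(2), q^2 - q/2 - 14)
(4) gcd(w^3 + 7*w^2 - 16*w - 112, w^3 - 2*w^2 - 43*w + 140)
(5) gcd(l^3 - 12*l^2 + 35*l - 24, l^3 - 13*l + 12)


(1) = gcd((y - 8)*(y - 6)*(y + 5), (y - 6)*(y - 4)*(y + 5)) = y^2 - y - 30
(2) = z - 5
(3) = 1
(4) = w^2 + 3*w - 28
(5) = l^2 - 4*l + 3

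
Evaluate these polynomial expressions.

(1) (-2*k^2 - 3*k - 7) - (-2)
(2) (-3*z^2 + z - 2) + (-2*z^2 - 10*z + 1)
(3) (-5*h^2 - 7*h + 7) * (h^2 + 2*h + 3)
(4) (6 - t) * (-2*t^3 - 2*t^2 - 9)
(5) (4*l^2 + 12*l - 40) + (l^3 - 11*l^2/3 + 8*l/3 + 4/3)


(1) = -2*k^2 - 3*k - 5
(2) = -5*z^2 - 9*z - 1
(3) = -5*h^4 - 17*h^3 - 22*h^2 - 7*h + 21
(4) = 2*t^4 - 10*t^3 - 12*t^2 + 9*t - 54
(5) = l^3 + l^2/3 + 44*l/3 - 116/3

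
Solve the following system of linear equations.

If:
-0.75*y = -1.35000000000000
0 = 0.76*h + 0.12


Then:
h = -0.16
y = 1.80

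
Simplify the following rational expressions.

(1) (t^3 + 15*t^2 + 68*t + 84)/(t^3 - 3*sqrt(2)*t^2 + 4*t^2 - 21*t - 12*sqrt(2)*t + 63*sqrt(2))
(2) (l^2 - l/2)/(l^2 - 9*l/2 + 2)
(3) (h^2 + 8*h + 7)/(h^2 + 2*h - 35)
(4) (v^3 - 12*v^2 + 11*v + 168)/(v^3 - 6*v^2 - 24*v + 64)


(1) = (t^2 + 8*t + 12)/(t^2 + t*(-3*sqrt(2) - 3) + 9*sqrt(2))
(2) = l/(l - 4)
(3) = (h + 1)/(h - 5)
(4) = (v^2 - 4*v - 21)/(v^2 + 2*v - 8)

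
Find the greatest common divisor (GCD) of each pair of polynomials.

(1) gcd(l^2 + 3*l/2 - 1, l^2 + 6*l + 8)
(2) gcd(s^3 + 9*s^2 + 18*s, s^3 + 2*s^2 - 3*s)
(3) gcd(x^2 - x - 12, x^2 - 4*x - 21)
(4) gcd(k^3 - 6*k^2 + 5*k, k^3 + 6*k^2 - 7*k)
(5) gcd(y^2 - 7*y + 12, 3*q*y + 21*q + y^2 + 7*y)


(1) = gcd((l - 1/2)*(l + 2), (l + 2)*(l + 4)) = l + 2
(2) = gcd(s*(s + 3)*(s + 6), s*(s - 1)*(s + 3)) = s^2 + 3*s
(3) = x + 3
(4) = gcd(k*(k - 5)*(k - 1), k*(k - 1)*(k + 7)) = k^2 - k
(5) = gcd((y - 4)*(y - 3), (3*q + y)*(y + 7)) = 1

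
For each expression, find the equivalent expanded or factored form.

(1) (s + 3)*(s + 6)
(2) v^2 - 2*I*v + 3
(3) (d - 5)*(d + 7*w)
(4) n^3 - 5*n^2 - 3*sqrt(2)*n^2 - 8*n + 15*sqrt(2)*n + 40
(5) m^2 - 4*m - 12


(1) = s^2 + 9*s + 18
(2) = (v - 3*I)*(v + I)
(3) = d^2 + 7*d*w - 5*d - 35*w
(4) = (n - 5)*(n - 4*sqrt(2))*(n + sqrt(2))
(5) = (m - 6)*(m + 2)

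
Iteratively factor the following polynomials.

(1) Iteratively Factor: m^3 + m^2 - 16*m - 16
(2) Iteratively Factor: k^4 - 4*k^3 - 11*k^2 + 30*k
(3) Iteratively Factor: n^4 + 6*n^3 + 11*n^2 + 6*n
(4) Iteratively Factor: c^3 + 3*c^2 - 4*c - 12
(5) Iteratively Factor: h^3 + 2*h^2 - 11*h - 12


(1) = (m + 1)*(m^2 - 16) = (m + 1)*(m + 4)*(m - 4)
(2) = (k)*(k^3 - 4*k^2 - 11*k + 30) = k*(k - 2)*(k^2 - 2*k - 15) = k*(k - 2)*(k + 3)*(k - 5)
(3) = (n)*(n^3 + 6*n^2 + 11*n + 6) = n*(n + 1)*(n^2 + 5*n + 6) = n*(n + 1)*(n + 2)*(n + 3)
(4) = (c + 3)*(c^2 - 4) = (c - 2)*(c + 3)*(c + 2)
(5) = (h + 1)*(h^2 + h - 12) = (h - 3)*(h + 1)*(h + 4)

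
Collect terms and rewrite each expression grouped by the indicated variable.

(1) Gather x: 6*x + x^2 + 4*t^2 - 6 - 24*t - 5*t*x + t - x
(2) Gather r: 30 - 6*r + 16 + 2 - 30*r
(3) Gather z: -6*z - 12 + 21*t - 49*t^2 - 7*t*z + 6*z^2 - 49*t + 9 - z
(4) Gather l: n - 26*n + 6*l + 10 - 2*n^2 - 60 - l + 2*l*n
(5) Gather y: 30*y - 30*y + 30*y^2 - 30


(1) = 4*t^2 - 23*t + x^2 + x*(5 - 5*t) - 6
(2) = 48 - 36*r
(3) = -49*t^2 - 28*t + 6*z^2 + z*(-7*t - 7) - 3
(4) = l*(2*n + 5) - 2*n^2 - 25*n - 50
(5) = 30*y^2 - 30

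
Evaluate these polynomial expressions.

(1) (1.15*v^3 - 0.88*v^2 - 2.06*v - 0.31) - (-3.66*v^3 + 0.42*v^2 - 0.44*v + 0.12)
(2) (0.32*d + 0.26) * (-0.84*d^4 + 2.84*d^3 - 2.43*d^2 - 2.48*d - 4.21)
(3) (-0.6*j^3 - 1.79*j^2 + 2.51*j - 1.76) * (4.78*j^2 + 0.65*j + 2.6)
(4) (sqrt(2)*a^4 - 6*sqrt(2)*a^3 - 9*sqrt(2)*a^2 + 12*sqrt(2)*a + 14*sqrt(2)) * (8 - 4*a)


(1) = 4.81*v^3 - 1.3*v^2 - 1.62*v - 0.43
(2) = -0.2688*d^5 + 0.6904*d^4 - 0.0392*d^3 - 1.4254*d^2 - 1.992*d - 1.0946
(3) = -2.868*j^5 - 8.9462*j^4 + 9.2743*j^3 - 11.4353*j^2 + 5.382*j - 4.576
(4) = -4*sqrt(2)*a^5 + 32*sqrt(2)*a^4 - 12*sqrt(2)*a^3 - 120*sqrt(2)*a^2 + 40*sqrt(2)*a + 112*sqrt(2)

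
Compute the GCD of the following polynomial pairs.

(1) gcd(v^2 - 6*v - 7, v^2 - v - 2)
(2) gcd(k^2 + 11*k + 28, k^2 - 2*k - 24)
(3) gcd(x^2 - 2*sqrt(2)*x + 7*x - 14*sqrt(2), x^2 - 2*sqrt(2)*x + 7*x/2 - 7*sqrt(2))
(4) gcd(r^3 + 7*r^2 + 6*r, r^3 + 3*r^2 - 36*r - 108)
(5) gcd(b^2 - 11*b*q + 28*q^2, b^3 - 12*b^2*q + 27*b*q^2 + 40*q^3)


(1) = v + 1
(2) = gcd((k + 4)*(k + 7), (k - 6)*(k + 4)) = k + 4
(3) = gcd((x + 7)*(x - 2*sqrt(2)), (x + 7/2)*(x - 2*sqrt(2))) = x - 2*sqrt(2)
(4) = gcd(r*(r + 1)*(r + 6), (r - 6)*(r + 3)*(r + 6)) = r + 6
(5) = 1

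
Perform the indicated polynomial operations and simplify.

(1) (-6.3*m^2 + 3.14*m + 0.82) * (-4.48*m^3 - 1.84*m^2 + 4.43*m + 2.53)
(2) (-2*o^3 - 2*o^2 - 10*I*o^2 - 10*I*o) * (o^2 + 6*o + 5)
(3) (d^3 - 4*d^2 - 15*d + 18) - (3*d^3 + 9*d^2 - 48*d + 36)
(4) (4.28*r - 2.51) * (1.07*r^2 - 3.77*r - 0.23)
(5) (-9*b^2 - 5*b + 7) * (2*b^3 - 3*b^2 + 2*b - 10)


(1) = 28.224*m^5 - 2.4752*m^4 - 37.3602*m^3 - 3.5376*m^2 + 11.5768*m + 2.0746
(2) = -2*o^5 - 14*o^4 - 10*I*o^4 - 22*o^3 - 70*I*o^3 - 10*o^2 - 110*I*o^2 - 50*I*o
(3) = -2*d^3 - 13*d^2 + 33*d - 18
(4) = 4.5796*r^3 - 18.8213*r^2 + 8.4783*r + 0.5773
(5) = -18*b^5 + 17*b^4 + 11*b^3 + 59*b^2 + 64*b - 70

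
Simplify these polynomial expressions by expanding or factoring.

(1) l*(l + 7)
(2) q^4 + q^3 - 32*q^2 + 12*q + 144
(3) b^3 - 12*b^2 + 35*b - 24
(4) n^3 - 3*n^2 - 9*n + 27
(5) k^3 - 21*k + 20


(1) = l^2 + 7*l
(2) = (q - 4)*(q - 3)*(q + 2)*(q + 6)
(3) = (b - 8)*(b - 3)*(b - 1)
(4) = (n - 3)^2*(n + 3)
(5) = (k - 4)*(k - 1)*(k + 5)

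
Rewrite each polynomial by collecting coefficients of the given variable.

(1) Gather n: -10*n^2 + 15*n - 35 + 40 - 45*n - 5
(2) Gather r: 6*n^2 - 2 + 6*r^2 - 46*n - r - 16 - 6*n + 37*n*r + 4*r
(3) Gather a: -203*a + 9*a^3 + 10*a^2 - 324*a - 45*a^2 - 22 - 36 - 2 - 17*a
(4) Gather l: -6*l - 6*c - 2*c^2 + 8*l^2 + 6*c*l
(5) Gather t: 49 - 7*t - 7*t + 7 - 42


(1) = -10*n^2 - 30*n
(2) = 6*n^2 - 52*n + 6*r^2 + r*(37*n + 3) - 18
(3) = 9*a^3 - 35*a^2 - 544*a - 60
(4) = -2*c^2 - 6*c + 8*l^2 + l*(6*c - 6)
(5) = 14 - 14*t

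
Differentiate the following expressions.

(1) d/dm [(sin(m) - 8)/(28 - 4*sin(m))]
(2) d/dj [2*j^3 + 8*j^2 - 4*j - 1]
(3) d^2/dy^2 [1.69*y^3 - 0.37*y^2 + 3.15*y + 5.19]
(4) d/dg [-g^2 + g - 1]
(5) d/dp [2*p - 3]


(1) = -cos(m)/(4*(sin(m) - 7)^2)
(2) = 6*j^2 + 16*j - 4
(3) = 10.14*y - 0.74
(4) = 1 - 2*g
(5) = 2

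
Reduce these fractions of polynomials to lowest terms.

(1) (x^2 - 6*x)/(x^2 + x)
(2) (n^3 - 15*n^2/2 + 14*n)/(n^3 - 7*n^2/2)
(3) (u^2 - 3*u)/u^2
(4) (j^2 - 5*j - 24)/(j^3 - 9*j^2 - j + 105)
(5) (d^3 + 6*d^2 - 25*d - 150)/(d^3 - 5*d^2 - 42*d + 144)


(1) = (x - 6)/(x + 1)
(2) = (n - 4)/n
(3) = (u - 3)/u
(4) = (j - 8)/(j^2 - 12*j + 35)
(5) = (d^2 - 25)/(d^2 - 11*d + 24)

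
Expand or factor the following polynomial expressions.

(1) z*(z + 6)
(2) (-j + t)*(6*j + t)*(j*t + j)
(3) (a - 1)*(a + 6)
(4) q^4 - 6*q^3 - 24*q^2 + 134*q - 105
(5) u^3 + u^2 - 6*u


(1) = z^2 + 6*z
(2) = -6*j^3*t - 6*j^3 + 5*j^2*t^2 + 5*j^2*t + j*t^3 + j*t^2
(3) = a^2 + 5*a - 6
(4) = (q - 7)*(q - 3)*(q - 1)*(q + 5)
(5) = u*(u - 2)*(u + 3)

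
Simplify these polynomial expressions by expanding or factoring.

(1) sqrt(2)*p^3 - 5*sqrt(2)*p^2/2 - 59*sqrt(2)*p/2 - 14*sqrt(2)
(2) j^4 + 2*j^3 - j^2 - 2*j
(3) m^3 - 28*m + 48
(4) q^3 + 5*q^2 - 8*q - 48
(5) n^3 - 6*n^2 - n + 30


(1) = (p - 7)*(p + 4)*(sqrt(2)*p + sqrt(2)/2)
(2) = j*(j - 1)*(j + 1)*(j + 2)
(3) = (m - 4)*(m - 2)*(m + 6)
(4) = (q - 3)*(q + 4)^2
(5) = (n - 5)*(n - 3)*(n + 2)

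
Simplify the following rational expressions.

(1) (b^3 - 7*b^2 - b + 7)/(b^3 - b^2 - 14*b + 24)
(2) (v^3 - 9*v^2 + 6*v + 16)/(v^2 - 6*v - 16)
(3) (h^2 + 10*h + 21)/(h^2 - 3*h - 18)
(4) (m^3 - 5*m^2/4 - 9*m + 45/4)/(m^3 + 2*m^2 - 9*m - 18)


(1) = (b^3 - 7*b^2 - b + 7)/(b^3 - b^2 - 14*b + 24)
(2) = (v^2 - v - 2)/(v + 2)
(3) = (h + 7)/(h - 6)
(4) = (4*m - 5)/(4*m + 8)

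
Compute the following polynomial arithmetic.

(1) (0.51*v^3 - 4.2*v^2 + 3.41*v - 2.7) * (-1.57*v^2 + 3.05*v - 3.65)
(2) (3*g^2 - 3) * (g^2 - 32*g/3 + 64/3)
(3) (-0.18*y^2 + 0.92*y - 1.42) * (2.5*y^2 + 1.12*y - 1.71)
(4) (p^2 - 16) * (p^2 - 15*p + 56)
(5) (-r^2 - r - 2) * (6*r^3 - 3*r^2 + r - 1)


(1) = -0.8007*v^5 + 8.1495*v^4 - 20.0252*v^3 + 29.9695*v^2 - 20.6815*v + 9.855
(2) = 3*g^4 - 32*g^3 + 61*g^2 + 32*g - 64
(3) = -0.45*y^4 + 2.0984*y^3 - 2.2118*y^2 - 3.1636*y + 2.4282
(4) = p^4 - 15*p^3 + 40*p^2 + 240*p - 896
(5) = -6*r^5 - 3*r^4 - 10*r^3 + 6*r^2 - r + 2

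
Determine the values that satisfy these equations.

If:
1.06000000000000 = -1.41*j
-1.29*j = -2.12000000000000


Then:
No Solution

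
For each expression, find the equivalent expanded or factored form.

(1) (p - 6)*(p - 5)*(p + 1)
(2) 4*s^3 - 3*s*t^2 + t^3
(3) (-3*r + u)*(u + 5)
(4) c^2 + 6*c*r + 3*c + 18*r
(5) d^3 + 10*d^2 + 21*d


(1) = p^3 - 10*p^2 + 19*p + 30
(2) = (-2*s + t)^2*(s + t)
(3) = -3*r*u - 15*r + u^2 + 5*u
(4) = (c + 3)*(c + 6*r)
(5) = d*(d + 3)*(d + 7)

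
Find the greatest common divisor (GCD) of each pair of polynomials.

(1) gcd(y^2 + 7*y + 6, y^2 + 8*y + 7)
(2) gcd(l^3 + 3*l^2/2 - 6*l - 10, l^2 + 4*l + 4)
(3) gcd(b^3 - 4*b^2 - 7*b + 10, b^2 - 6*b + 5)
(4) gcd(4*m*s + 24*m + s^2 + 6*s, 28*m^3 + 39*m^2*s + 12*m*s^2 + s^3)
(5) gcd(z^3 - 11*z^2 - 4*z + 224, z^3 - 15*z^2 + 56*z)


(1) = gcd((y + 1)*(y + 6), (y + 1)*(y + 7)) = y + 1
(2) = l^2 + 4*l + 4
(3) = b^2 - 6*b + 5
(4) = gcd((4*m + s)*(s + 6), (m + s)*(4*m + s)*(7*m + s)) = 4*m + s
(5) = gcd((z - 8)*(z - 7)*(z + 4), z*(z - 8)*(z - 7)) = z^2 - 15*z + 56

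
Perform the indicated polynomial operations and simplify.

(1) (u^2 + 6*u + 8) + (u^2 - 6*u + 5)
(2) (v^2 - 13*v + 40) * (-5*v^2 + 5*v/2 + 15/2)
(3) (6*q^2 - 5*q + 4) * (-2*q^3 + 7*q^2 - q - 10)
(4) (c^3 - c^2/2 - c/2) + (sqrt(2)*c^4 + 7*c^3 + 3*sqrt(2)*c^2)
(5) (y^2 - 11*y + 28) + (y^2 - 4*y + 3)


(1) = 2*u^2 + 13
(2) = -5*v^4 + 135*v^3/2 - 225*v^2 + 5*v/2 + 300
(3) = -12*q^5 + 52*q^4 - 49*q^3 - 27*q^2 + 46*q - 40
(4) = sqrt(2)*c^4 + 8*c^3 - c^2/2 + 3*sqrt(2)*c^2 - c/2
(5) = 2*y^2 - 15*y + 31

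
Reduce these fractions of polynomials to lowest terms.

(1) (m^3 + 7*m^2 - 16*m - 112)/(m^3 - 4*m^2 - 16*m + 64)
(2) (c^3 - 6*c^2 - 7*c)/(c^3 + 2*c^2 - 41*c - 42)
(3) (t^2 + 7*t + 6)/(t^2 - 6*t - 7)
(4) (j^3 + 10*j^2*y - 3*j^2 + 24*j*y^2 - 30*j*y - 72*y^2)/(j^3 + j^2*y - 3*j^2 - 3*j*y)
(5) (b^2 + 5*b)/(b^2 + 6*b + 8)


(1) = (m + 7)/(m - 4)
(2) = (c^2 - 7*c)/(c^2 + c - 42)
(3) = (t + 6)/(t - 7)
(4) = (j^2 + 10*j*y + 24*y^2)/(j^2 + j*y)
(5) = (b^2 + 5*b)/(b^2 + 6*b + 8)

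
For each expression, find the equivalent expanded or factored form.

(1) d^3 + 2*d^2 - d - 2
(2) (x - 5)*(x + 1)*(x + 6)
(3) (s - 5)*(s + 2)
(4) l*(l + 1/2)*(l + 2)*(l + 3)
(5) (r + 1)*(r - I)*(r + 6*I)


(1) = (d - 1)*(d + 1)*(d + 2)
(2) = x^3 + 2*x^2 - 29*x - 30
(3) = s^2 - 3*s - 10
(4) = l^4 + 11*l^3/2 + 17*l^2/2 + 3*l
(5) = r^3 + r^2 + 5*I*r^2 + 6*r + 5*I*r + 6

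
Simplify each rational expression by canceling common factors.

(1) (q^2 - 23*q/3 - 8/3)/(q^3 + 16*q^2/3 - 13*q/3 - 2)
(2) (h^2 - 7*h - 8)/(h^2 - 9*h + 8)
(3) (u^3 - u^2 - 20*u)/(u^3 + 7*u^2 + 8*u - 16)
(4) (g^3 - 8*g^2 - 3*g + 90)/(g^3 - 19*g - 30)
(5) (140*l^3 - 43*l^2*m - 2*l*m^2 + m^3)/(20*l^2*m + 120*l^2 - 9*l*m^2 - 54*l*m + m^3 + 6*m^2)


(1) = (q - 8)/(q^2 + 5*q - 6)
(2) = (h + 1)/(h - 1)
(3) = (u^2 - 5*u)/(u^2 + 3*u - 4)
(4) = (g - 6)/(g + 2)
(5) = (7*l + m)/(m + 6)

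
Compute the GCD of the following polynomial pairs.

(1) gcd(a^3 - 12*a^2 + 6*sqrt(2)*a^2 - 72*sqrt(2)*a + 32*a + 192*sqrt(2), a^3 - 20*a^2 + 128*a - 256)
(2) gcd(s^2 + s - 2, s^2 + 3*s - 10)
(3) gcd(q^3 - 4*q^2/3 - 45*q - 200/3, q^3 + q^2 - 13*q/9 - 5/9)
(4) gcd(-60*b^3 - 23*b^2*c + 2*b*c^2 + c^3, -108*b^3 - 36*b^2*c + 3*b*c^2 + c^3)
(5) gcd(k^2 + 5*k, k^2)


(1) = a^2 - 12*a + 32
(2) = gcd((s - 1)*(s + 2), (s - 2)*(s + 5)) = 1
(3) = q + 5/3
(4) = 3*b + c
(5) = gcd(k*(k + 5), k^2) = k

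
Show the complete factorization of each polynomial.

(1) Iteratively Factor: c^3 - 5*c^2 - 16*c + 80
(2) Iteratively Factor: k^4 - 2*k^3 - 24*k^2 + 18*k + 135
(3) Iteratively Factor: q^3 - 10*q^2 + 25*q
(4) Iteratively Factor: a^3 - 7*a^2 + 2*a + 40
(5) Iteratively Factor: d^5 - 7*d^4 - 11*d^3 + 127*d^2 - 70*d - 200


(1) = (c - 4)*(c^2 - c - 20) = (c - 5)*(c - 4)*(c + 4)
(2) = (k + 3)*(k^3 - 5*k^2 - 9*k + 45) = (k + 3)^2*(k^2 - 8*k + 15) = (k - 3)*(k + 3)^2*(k - 5)
(3) = (q - 5)*(q^2 - 5*q) = (q - 5)^2*(q)
(4) = (a + 2)*(a^2 - 9*a + 20) = (a - 5)*(a + 2)*(a - 4)
(5) = (d + 4)*(d^4 - 11*d^3 + 33*d^2 - 5*d - 50) = (d - 2)*(d + 4)*(d^3 - 9*d^2 + 15*d + 25) = (d - 5)*(d - 2)*(d + 4)*(d^2 - 4*d - 5) = (d - 5)^2*(d - 2)*(d + 4)*(d + 1)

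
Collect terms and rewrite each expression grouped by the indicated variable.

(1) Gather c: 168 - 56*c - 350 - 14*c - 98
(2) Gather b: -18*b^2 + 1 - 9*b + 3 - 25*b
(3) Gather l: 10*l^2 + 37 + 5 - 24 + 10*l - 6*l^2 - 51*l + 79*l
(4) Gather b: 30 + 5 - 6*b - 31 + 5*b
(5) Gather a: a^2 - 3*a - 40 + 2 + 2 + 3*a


(1) = -70*c - 280
(2) = -18*b^2 - 34*b + 4
(3) = 4*l^2 + 38*l + 18
(4) = 4 - b
(5) = a^2 - 36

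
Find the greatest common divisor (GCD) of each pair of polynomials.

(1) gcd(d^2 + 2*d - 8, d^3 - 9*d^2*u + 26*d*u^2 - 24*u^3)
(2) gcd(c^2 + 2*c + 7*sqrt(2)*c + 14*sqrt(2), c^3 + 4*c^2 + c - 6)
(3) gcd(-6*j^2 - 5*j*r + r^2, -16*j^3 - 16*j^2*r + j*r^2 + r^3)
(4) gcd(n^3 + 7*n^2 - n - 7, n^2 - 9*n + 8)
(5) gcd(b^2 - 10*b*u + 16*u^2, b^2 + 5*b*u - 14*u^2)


(1) = 1
(2) = gcd((c + 2)*(c + 7*sqrt(2)), (c - 1)*(c + 2)*(c + 3)) = c + 2
(3) = gcd((-6*j + r)*(j + r), (-4*j + r)*(j + r)*(4*j + r)) = j + r
(4) = n - 1
(5) = -b + 2*u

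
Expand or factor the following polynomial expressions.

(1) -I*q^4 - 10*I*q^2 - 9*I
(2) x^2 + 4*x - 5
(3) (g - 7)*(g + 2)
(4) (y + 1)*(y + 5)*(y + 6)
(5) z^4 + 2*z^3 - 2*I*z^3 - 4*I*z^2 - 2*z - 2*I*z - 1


(1) = (q - 3*I)*(q - I)*(q + 3*I)*(-I*q + 1)
(2) = (x - 1)*(x + 5)
(3) = g^2 - 5*g - 14
(4) = y^3 + 12*y^2 + 41*y + 30
(5) = (z + 1)^2*(z - I)^2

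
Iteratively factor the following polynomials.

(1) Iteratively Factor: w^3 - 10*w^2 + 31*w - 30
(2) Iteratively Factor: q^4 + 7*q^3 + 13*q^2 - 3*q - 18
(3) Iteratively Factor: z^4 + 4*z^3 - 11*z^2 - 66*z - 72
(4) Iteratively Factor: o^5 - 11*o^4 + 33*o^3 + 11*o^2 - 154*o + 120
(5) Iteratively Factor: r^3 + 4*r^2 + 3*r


(1) = (w - 5)*(w^2 - 5*w + 6) = (w - 5)*(w - 3)*(w - 2)
(2) = (q + 3)*(q^3 + 4*q^2 + q - 6) = (q + 2)*(q + 3)*(q^2 + 2*q - 3) = (q + 2)*(q + 3)^2*(q - 1)
(3) = (z - 4)*(z^3 + 8*z^2 + 21*z + 18) = (z - 4)*(z + 2)*(z^2 + 6*z + 9) = (z - 4)*(z + 2)*(z + 3)*(z + 3)
(4) = (o + 2)*(o^4 - 13*o^3 + 59*o^2 - 107*o + 60) = (o - 3)*(o + 2)*(o^3 - 10*o^2 + 29*o - 20) = (o - 4)*(o - 3)*(o + 2)*(o^2 - 6*o + 5) = (o - 5)*(o - 4)*(o - 3)*(o + 2)*(o - 1)
(5) = (r)*(r^2 + 4*r + 3) = r*(r + 3)*(r + 1)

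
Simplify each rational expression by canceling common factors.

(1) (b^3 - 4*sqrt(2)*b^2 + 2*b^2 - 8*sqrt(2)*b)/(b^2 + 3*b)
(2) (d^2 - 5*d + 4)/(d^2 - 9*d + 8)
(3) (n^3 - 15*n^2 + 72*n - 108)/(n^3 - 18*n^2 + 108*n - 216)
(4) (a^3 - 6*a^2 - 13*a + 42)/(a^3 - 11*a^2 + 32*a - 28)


(1) = (b^2 + b*(2 - 4*sqrt(2)) - 8*sqrt(2))/(b + 3)
(2) = (d - 4)/(d - 8)
(3) = (n - 3)/(n - 6)
(4) = (a + 3)/(a - 2)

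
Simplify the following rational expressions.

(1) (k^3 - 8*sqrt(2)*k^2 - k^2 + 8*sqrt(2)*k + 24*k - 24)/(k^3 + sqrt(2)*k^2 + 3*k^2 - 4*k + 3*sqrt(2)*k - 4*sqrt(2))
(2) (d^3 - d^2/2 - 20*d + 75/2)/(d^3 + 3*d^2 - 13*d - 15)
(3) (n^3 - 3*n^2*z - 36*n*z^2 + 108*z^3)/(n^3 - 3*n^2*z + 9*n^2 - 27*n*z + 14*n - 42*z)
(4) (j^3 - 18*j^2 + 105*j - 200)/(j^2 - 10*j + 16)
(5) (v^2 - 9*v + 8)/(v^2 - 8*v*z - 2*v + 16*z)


(1) = (k^2 - 8*sqrt(2)*k + 24)/(k^2 + k*(sqrt(2) + 4) + 4*sqrt(2))
(2) = (2*d - 5)/(2*d + 2)
(3) = (n^2 - 36*z^2)/(n^2 + 9*n + 14)
(4) = (j^2 - 10*j + 25)/(j - 2)
(5) = (-v^2 + 9*v - 8)/(-v^2 + 8*v*z + 2*v - 16*z)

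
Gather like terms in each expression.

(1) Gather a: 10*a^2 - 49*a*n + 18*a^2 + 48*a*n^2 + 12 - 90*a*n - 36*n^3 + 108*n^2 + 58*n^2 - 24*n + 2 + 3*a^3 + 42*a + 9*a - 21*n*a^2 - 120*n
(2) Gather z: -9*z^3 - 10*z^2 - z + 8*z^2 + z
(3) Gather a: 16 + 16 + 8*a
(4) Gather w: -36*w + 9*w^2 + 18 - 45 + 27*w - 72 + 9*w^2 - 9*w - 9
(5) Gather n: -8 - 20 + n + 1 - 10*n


(1) = 3*a^3 + a^2*(28 - 21*n) + a*(48*n^2 - 139*n + 51) - 36*n^3 + 166*n^2 - 144*n + 14
(2) = -9*z^3 - 2*z^2
(3) = 8*a + 32
(4) = 18*w^2 - 18*w - 108
(5) = -9*n - 27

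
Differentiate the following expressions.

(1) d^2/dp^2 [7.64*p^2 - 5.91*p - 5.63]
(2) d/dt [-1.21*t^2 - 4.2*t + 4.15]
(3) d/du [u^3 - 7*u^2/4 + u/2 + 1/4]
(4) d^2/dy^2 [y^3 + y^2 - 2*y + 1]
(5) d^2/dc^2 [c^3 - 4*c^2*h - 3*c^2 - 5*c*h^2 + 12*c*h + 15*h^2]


(1) = 15.2800000000000
(2) = -2.42*t - 4.2
(3) = 3*u^2 - 7*u/2 + 1/2
(4) = 6*y + 2
(5) = 6*c - 8*h - 6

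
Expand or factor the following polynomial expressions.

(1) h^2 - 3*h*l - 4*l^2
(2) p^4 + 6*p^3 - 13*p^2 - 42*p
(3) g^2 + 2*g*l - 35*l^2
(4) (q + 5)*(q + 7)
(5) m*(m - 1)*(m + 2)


(1) = (h - 4*l)*(h + l)
(2) = p*(p - 3)*(p + 2)*(p + 7)
(3) = (g - 5*l)*(g + 7*l)
(4) = q^2 + 12*q + 35
(5) = m^3 + m^2 - 2*m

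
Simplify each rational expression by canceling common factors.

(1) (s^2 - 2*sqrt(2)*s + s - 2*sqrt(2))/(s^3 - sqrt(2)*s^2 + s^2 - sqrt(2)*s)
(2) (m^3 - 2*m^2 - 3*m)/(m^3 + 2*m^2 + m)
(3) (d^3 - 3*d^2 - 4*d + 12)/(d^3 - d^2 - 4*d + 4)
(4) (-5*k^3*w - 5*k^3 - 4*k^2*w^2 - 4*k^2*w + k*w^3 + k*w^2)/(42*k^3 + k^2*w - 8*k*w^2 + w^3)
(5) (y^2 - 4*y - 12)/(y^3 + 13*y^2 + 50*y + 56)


(1) = (s - 2*sqrt(2))/(s^2 - sqrt(2)*s)
(2) = (m - 3)/(m + 1)
(3) = (d - 3)/(d - 1)
(4) = (-5*k^3*w - 5*k^3 - 4*k^2*w^2 - 4*k^2*w + k*w^3 + k*w^2)/(42*k^3 + k^2*w - 8*k*w^2 + w^3)
(5) = (y - 6)/(y^2 + 11*y + 28)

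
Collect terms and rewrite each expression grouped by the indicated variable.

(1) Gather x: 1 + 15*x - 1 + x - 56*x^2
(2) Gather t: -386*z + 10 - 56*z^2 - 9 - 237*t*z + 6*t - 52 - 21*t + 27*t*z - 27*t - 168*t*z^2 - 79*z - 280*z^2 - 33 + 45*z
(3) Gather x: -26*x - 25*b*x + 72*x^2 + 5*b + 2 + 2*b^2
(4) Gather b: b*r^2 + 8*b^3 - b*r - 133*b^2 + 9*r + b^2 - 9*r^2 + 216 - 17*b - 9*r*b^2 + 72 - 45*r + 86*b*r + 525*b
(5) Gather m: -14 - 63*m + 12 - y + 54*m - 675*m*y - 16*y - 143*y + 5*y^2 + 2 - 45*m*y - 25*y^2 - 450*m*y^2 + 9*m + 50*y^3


(1) = -56*x^2 + 16*x
(2) = t*(-168*z^2 - 210*z - 42) - 336*z^2 - 420*z - 84
(3) = 2*b^2 + 5*b + 72*x^2 + x*(-25*b - 26) + 2
(4) = 8*b^3 + b^2*(-9*r - 132) + b*(r^2 + 85*r + 508) - 9*r^2 - 36*r + 288
(5) = m*(-450*y^2 - 720*y) + 50*y^3 - 20*y^2 - 160*y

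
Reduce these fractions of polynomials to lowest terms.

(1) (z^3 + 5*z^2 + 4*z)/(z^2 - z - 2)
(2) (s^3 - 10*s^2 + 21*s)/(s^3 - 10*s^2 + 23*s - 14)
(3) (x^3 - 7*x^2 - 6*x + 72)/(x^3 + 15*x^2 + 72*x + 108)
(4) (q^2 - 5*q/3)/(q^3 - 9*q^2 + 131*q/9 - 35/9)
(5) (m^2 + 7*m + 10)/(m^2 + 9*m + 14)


(1) = (z^2 + 4*z)/(z - 2)
(2) = (s^2 - 3*s)/(s^2 - 3*s + 2)
(3) = (x^2 - 10*x + 24)/(x^2 + 12*x + 36)
(4) = 3*q/(3*q^2 - 22*q + 7)
(5) = (m + 5)/(m + 7)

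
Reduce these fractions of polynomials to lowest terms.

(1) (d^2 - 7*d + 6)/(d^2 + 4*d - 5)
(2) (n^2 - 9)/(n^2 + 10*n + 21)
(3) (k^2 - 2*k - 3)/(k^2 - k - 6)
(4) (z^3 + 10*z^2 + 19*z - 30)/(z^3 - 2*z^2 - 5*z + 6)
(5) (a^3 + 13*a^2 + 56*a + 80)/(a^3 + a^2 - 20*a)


(1) = (d - 6)/(d + 5)
(2) = (n - 3)/(n + 7)
(3) = (k + 1)/(k + 2)
(4) = (z^2 + 11*z + 30)/(z^2 - z - 6)
(5) = (a^2 + 8*a + 16)/(a^2 - 4*a)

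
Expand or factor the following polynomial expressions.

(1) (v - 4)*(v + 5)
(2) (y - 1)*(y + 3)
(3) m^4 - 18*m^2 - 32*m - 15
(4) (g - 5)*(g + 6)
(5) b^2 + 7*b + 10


(1) = v^2 + v - 20
(2) = y^2 + 2*y - 3
(3) = (m - 5)*(m + 1)^2*(m + 3)
(4) = g^2 + g - 30
(5) = (b + 2)*(b + 5)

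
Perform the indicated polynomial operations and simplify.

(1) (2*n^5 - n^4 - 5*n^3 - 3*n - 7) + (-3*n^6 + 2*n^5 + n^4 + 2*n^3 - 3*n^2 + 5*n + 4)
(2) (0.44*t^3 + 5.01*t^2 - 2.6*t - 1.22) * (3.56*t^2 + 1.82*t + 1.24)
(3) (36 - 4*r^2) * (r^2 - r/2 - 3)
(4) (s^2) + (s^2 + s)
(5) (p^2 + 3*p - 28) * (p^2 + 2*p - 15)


(1) = -3*n^6 + 4*n^5 - 3*n^3 - 3*n^2 + 2*n - 3
(2) = 1.5664*t^5 + 18.6364*t^4 + 0.4078*t^3 - 2.8628*t^2 - 5.4444*t - 1.5128
(3) = -4*r^4 + 2*r^3 + 48*r^2 - 18*r - 108
(4) = 2*s^2 + s
(5) = p^4 + 5*p^3 - 37*p^2 - 101*p + 420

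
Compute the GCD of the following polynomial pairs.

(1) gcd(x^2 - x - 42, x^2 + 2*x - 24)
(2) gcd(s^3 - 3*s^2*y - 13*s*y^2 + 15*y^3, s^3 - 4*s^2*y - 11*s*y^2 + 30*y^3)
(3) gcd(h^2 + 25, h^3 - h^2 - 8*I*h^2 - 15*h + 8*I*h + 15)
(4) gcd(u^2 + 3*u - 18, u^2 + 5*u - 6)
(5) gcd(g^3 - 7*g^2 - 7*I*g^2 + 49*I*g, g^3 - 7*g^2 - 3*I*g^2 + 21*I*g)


(1) = gcd((x - 7)*(x + 6), (x - 4)*(x + 6)) = x + 6
(2) = gcd((s - 5*y)*(s - y)*(s + 3*y), (s - 5*y)*(s - 2*y)*(s + 3*y)) = -s^2 + 2*s*y + 15*y^2
(3) = gcd((h - 5*I)*(h + 5*I), (h - 1)*(h - 5*I)*(h - 3*I)) = h - 5*I
(4) = gcd((u - 3)*(u + 6), (u - 1)*(u + 6)) = u + 6
(5) = g^2 - 7*g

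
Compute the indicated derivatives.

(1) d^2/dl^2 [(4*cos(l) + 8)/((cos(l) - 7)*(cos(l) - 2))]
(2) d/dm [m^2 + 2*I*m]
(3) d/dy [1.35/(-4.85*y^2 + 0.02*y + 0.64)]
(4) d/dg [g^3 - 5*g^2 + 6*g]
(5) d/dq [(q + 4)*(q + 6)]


(1) = 4*(-17*(1 - cos(l)^2)^2 - cos(l)^5 + 140*cos(l)^3 - 198*cos(l)^2 - 640*cos(l) + 537)/((cos(l) - 7)^3*(cos(l) - 2)^3)
(2) = 2*m + 2*I
(3) = (13.095*y - 0.027)/(-4.85*y^2 + 0.02*y + 0.64)^2
(4) = 3*g^2 - 10*g + 6
(5) = 2*q + 10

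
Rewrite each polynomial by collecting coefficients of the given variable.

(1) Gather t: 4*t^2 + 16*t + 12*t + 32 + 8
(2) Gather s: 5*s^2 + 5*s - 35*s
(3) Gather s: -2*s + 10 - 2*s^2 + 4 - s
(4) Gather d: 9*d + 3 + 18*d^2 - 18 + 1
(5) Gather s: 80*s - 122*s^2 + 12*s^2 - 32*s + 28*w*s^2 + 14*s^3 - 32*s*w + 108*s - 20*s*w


(1) = 4*t^2 + 28*t + 40
(2) = 5*s^2 - 30*s
(3) = -2*s^2 - 3*s + 14
(4) = 18*d^2 + 9*d - 14
(5) = 14*s^3 + s^2*(28*w - 110) + s*(156 - 52*w)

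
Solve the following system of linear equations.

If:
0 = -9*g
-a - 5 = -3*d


Then:
a = 3*d - 5
g = 0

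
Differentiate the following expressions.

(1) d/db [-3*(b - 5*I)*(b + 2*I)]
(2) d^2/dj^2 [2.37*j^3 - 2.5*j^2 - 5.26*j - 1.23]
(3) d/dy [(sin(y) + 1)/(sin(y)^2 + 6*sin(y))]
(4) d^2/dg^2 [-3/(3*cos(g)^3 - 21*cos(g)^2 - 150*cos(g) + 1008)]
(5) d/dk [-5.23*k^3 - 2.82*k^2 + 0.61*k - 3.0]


(1) = -6*b + 9*I
(2) = 14.22*j - 5.0
(3) = (-2*sin(y) + cos(y)^2 - 7)*cos(y)/((sin(y) + 6)^2*sin(y)^2)
(4) = ((197*cos(g) + 56*cos(2*g) - 9*cos(3*g))*(cos(g)^3 - 7*cos(g)^2 - 50*cos(g) + 336)/4 - 2*(-3*cos(g)^2 + 14*cos(g) + 50)^2*sin(g)^2)/(cos(g)^3 - 7*cos(g)^2 - 50*cos(g) + 336)^3
(5) = -15.69*k^2 - 5.64*k + 0.61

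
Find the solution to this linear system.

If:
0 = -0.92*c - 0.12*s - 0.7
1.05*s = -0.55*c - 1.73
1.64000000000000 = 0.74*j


Then:
c = -0.59
j = 2.22
s = -1.34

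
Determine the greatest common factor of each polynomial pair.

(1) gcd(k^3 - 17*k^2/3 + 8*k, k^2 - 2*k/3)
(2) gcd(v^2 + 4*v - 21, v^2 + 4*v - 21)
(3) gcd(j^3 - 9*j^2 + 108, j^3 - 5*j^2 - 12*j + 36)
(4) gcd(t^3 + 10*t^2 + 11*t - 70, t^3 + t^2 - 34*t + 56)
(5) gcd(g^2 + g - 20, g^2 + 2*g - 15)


(1) = k
(2) = gcd((v - 3)*(v + 7), (v - 3)*(v + 7)) = v^2 + 4*v - 21
(3) = j^2 - 3*j - 18
(4) = t^2 + 5*t - 14
(5) = g + 5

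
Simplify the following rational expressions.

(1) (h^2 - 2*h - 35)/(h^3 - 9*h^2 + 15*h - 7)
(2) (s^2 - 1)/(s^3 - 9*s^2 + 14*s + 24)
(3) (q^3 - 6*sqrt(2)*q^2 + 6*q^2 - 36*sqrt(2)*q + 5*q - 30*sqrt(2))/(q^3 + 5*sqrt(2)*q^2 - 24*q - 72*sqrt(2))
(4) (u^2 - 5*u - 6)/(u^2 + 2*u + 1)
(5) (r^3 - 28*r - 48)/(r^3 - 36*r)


(1) = (h + 5)/(h^2 - 2*h + 1)
(2) = (s - 1)/(s^2 - 10*s + 24)
(3) = (q^3 + q^2*(6 - 6*sqrt(2)) + q*(5 - 36*sqrt(2)) - 30*sqrt(2))/(q^3 + 5*sqrt(2)*q^2 - 24*q - 72*sqrt(2))
(4) = (u - 6)/(u + 1)
(5) = (r^2 + 6*r + 8)/(r^2 + 6*r)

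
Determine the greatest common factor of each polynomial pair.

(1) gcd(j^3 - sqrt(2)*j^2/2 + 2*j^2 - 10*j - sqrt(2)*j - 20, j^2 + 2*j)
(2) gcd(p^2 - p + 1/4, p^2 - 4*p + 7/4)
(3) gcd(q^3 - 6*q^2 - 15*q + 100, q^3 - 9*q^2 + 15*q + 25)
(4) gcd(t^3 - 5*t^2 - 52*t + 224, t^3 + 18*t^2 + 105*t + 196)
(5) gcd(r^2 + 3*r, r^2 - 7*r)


(1) = gcd((j + 2)*(j - 5*sqrt(2)/2)*(j + 2*sqrt(2)), j*(j + 2)) = j + 2
(2) = p - 1/2
(3) = gcd((q - 5)^2*(q + 4), (q - 5)^2*(q + 1)) = q^2 - 10*q + 25
(4) = gcd((t - 8)*(t - 4)*(t + 7), (t + 4)*(t + 7)^2) = t + 7
(5) = r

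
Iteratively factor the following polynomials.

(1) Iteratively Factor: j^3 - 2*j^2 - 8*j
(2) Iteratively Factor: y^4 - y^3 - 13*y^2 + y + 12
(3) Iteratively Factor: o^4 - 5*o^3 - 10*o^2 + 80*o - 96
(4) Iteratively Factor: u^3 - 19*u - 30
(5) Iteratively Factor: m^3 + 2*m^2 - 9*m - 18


(1) = (j + 2)*(j^2 - 4*j) = (j - 4)*(j + 2)*(j)
(2) = (y - 4)*(y^3 + 3*y^2 - y - 3) = (y - 4)*(y + 3)*(y^2 - 1) = (y - 4)*(y - 1)*(y + 3)*(y + 1)
(3) = (o + 4)*(o^3 - 9*o^2 + 26*o - 24) = (o - 2)*(o + 4)*(o^2 - 7*o + 12) = (o - 4)*(o - 2)*(o + 4)*(o - 3)
(4) = (u + 2)*(u^2 - 2*u - 15) = (u + 2)*(u + 3)*(u - 5)
(5) = (m + 3)*(m^2 - m - 6) = (m + 2)*(m + 3)*(m - 3)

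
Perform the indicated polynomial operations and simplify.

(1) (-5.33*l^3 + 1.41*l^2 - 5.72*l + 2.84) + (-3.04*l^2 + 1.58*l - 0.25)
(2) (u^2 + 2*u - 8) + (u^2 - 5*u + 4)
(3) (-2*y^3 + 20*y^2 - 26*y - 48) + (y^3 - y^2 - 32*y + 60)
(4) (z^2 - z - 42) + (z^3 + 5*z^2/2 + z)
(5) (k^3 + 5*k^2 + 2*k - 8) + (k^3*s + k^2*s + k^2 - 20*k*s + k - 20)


(1) = -5.33*l^3 - 1.63*l^2 - 4.14*l + 2.59
(2) = 2*u^2 - 3*u - 4
(3) = -y^3 + 19*y^2 - 58*y + 12
(4) = z^3 + 7*z^2/2 - 42
(5) = k^3*s + k^3 + k^2*s + 6*k^2 - 20*k*s + 3*k - 28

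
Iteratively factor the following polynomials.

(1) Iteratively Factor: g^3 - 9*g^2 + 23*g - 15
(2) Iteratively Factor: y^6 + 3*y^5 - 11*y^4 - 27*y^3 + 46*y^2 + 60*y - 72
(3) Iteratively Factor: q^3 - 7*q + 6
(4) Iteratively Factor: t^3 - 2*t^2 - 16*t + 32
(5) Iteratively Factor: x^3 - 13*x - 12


(1) = (g - 1)*(g^2 - 8*g + 15) = (g - 5)*(g - 1)*(g - 3)
(2) = (y + 2)*(y^5 + y^4 - 13*y^3 - y^2 + 48*y - 36) = (y + 2)*(y + 3)*(y^4 - 2*y^3 - 7*y^2 + 20*y - 12) = (y + 2)*(y + 3)^2*(y^3 - 5*y^2 + 8*y - 4) = (y - 1)*(y + 2)*(y + 3)^2*(y^2 - 4*y + 4) = (y - 2)*(y - 1)*(y + 2)*(y + 3)^2*(y - 2)
(3) = (q + 3)*(q^2 - 3*q + 2) = (q - 2)*(q + 3)*(q - 1)
(4) = (t - 2)*(t^2 - 16) = (t - 4)*(t - 2)*(t + 4)
(5) = (x - 4)*(x^2 + 4*x + 3) = (x - 4)*(x + 3)*(x + 1)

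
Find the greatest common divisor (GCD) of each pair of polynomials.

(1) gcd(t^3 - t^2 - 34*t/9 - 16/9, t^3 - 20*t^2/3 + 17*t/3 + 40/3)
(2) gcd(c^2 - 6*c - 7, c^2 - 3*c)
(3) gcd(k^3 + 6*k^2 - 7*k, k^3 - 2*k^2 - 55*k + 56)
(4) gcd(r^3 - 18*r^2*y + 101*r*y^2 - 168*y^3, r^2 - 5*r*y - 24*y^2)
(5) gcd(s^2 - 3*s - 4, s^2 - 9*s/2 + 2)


(1) = gcd((t - 8/3)*(t + 2/3)*(t + 1), (t - 5)*(t - 8/3)*(t + 1)) = t^2 - 5*t/3 - 8/3
(2) = 1
(3) = gcd(k*(k - 1)*(k + 7), (k - 8)*(k - 1)*(k + 7)) = k^2 + 6*k - 7
(4) = gcd((r - 8*y)*(r - 7*y)*(r - 3*y), (r - 8*y)*(r + 3*y)) = -r + 8*y
(5) = gcd((s - 4)*(s + 1), (s - 4)*(s - 1/2)) = s - 4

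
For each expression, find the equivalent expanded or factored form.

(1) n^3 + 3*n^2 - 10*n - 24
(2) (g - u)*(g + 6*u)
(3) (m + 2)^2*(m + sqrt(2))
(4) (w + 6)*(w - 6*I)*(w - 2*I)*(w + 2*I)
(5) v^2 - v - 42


(1) = (n - 3)*(n + 2)*(n + 4)
(2) = g^2 + 5*g*u - 6*u^2
(3) = m^3 + sqrt(2)*m^2 + 4*m^2 + 4*m + 4*sqrt(2)*m + 4*sqrt(2)
(4) = w^4 + 6*w^3 - 6*I*w^3 + 4*w^2 - 36*I*w^2 + 24*w - 24*I*w - 144*I
(5) = (v - 7)*(v + 6)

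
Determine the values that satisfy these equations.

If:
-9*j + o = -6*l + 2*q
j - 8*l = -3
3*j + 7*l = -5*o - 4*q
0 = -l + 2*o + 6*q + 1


Then:
j = 16/111
l = 349/888
o = -673/888
q = 269/1776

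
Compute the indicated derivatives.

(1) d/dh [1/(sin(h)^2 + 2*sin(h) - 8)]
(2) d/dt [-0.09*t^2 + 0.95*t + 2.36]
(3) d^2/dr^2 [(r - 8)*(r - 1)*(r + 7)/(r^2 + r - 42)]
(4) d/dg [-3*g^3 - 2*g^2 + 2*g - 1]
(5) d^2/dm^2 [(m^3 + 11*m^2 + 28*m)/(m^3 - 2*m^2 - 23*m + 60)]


(1) = -2*(sin(h) + 1)*cos(h)/(sin(h)^2 + 2*sin(h) - 8)^2
(2) = 0.95 - 0.18*t
(3) = -20/(r^3 - 18*r^2 + 108*r - 216)
(4) = -9*g^2 - 4*g + 2
(5) = 2*(13*m^6 + 153*m^5 + 231*m^4 - 3721*m^3 - 10260*m^2 + 20880*m + 78240)/(m^9 - 6*m^8 - 57*m^7 + 448*m^6 + 591*m^5 - 10734*m^4 + 15193*m^3 + 73620*m^2 - 248400*m + 216000)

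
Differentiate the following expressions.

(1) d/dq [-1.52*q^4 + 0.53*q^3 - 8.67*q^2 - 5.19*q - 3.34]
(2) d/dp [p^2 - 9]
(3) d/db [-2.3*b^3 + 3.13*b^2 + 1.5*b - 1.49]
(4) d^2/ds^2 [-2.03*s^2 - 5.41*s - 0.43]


(1) = -6.08*q^3 + 1.59*q^2 - 17.34*q - 5.19
(2) = 2*p
(3) = -6.9*b^2 + 6.26*b + 1.5
(4) = -4.06000000000000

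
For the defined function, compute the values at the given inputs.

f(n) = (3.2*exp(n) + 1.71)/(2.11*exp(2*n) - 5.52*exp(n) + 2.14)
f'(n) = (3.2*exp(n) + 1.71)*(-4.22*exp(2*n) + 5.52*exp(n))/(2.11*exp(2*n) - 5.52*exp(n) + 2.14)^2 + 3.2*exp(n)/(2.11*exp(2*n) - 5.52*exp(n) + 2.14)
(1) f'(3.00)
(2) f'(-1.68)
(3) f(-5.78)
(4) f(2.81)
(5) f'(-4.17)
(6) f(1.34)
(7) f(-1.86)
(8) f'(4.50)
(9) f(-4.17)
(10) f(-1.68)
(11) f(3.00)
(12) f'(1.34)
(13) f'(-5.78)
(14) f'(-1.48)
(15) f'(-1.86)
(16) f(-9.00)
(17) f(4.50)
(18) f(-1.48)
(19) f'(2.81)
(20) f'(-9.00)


(1) = -0.10
(2) = 1.95
(3) = 0.81
(4) = 0.11
(5) = 0.06
(6) = 1.18
(7) = 1.66
(8) = -0.02
(9) = 0.86
(10) = 1.95
(11) = 0.09
(12) = -2.99
(13) = 0.01
(14) = 3.30
(15) = 1.32
(16) = 0.80
(17) = 0.02
(18) = 2.46
(19) = -0.13
(20) = 0.00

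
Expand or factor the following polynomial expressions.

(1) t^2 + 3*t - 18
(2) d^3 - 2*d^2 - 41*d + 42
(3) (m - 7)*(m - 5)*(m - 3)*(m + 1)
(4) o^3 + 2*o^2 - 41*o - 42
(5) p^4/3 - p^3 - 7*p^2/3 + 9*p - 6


(1) = (t - 3)*(t + 6)
(2) = (d - 7)*(d - 1)*(d + 6)
(3) = m^4 - 14*m^3 + 56*m^2 - 34*m - 105
(4) = (o - 6)*(o + 1)*(o + 7)
(5) = (p/3 + 1)*(p - 3)*(p - 2)*(p - 1)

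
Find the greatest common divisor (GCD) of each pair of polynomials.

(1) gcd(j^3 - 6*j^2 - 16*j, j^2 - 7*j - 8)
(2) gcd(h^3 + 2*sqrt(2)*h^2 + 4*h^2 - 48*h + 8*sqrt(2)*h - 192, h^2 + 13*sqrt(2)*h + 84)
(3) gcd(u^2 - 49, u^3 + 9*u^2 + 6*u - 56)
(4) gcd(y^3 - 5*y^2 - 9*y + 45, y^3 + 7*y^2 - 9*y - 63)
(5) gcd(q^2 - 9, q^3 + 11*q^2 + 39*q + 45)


(1) = gcd(j*(j - 8)*(j + 2), (j - 8)*(j + 1)) = j - 8
(2) = h + 6*sqrt(2)
(3) = gcd((u - 7)*(u + 7), (u - 2)*(u + 4)*(u + 7)) = u + 7
(4) = gcd((y - 5)*(y - 3)*(y + 3), (y - 3)*(y + 3)*(y + 7)) = y^2 - 9
(5) = q + 3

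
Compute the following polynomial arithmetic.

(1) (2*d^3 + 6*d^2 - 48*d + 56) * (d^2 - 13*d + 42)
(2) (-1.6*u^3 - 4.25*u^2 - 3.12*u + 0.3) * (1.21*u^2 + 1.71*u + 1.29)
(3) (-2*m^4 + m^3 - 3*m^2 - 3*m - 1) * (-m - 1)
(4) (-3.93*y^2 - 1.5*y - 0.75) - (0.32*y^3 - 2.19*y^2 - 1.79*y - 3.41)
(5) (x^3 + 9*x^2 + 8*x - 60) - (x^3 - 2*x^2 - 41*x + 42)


(1) = 2*d^5 - 20*d^4 - 42*d^3 + 932*d^2 - 2744*d + 2352
(2) = -1.936*u^5 - 7.8785*u^4 - 13.1067*u^3 - 10.4547*u^2 - 3.5118*u + 0.387
(3) = 2*m^5 + m^4 + 2*m^3 + 6*m^2 + 4*m + 1
(4) = -0.32*y^3 - 1.74*y^2 + 0.29*y + 2.66
(5) = 11*x^2 + 49*x - 102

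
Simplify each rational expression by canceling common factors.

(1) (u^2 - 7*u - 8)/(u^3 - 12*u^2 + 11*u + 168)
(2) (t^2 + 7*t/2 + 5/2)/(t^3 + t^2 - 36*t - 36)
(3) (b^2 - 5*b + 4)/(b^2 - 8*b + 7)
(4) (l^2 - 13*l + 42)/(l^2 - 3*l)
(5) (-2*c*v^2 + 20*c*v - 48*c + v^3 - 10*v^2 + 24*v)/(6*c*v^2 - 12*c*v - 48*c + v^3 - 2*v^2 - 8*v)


(1) = (u + 1)/(u^2 - 4*u - 21)
(2) = (2*t + 5)/(2*t^2 - 72)
(3) = (b - 4)/(b - 7)
(4) = (l^2 - 13*l + 42)/(l^2 - 3*l)
(5) = (-2*c*v + 12*c + v^2 - 6*v)/(6*c*v + 12*c + v^2 + 2*v)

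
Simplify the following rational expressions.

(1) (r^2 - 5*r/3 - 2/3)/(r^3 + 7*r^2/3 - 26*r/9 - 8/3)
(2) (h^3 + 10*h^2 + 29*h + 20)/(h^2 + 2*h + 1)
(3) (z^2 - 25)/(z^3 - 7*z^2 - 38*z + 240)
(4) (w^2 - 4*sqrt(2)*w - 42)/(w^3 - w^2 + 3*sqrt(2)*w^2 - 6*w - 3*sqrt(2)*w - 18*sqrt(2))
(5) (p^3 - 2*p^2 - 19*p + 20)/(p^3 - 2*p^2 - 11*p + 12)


(1) = (9*r^2 - 15*r - 6)/(9*r^3 + 21*r^2 - 26*r - 24)
(2) = (h^2 + 9*h + 20)/(h + 1)
(3) = (z + 5)/(z^2 - 2*z - 48)
(4) = (w - 7*sqrt(2))/(w^2 - w - 6)
(5) = (p^2 - p - 20)/(p^2 - p - 12)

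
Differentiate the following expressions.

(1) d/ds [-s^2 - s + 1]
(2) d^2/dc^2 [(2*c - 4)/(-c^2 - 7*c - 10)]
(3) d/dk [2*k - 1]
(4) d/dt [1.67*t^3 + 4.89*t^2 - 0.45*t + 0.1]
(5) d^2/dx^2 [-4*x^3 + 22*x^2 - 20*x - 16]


(1) = -2*s - 1
(2) = 4*(-(c - 2)*(2*c + 7)^2 + (3*c + 5)*(c^2 + 7*c + 10))/(c^2 + 7*c + 10)^3
(3) = 2
(4) = 5.01*t^2 + 9.78*t - 0.45
(5) = 44 - 24*x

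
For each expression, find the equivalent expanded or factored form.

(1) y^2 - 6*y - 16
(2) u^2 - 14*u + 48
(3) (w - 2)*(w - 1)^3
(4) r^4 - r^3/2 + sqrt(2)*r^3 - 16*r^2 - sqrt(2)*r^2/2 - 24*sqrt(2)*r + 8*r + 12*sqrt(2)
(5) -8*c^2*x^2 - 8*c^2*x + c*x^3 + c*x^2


(1) = (y - 8)*(y + 2)
(2) = (u - 8)*(u - 6)
(3) = w^4 - 5*w^3 + 9*w^2 - 7*w + 2
(4) = (r - 1/2)*(r - 3*sqrt(2))*(r + 2*sqrt(2))^2
(5) = x*(-8*c + x)*(c*x + c)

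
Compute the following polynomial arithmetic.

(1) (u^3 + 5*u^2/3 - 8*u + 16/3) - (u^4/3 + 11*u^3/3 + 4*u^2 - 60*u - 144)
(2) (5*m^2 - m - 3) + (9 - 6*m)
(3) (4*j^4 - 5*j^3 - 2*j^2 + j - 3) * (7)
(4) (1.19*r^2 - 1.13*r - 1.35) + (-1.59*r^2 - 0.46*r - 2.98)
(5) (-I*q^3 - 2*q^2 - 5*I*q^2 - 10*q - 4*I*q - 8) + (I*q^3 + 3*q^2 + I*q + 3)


(1) = -u^4/3 - 8*u^3/3 - 7*u^2/3 + 52*u + 448/3
(2) = 5*m^2 - 7*m + 6
(3) = 28*j^4 - 35*j^3 - 14*j^2 + 7*j - 21
(4) = -0.4*r^2 - 1.59*r - 4.33
(5) = q^2 - 5*I*q^2 - 10*q - 3*I*q - 5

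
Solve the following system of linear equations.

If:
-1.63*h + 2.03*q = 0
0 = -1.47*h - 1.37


Then:
h = -0.93
q = -0.75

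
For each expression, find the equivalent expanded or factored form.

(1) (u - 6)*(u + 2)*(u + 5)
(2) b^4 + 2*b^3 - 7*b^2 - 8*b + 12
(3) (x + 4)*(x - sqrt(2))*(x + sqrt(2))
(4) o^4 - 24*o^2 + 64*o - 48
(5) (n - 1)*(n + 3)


(1) = u^3 + u^2 - 32*u - 60
(2) = (b - 2)*(b - 1)*(b + 2)*(b + 3)
(3) = x^3 + 4*x^2 - 2*x - 8
(4) = (o - 2)^3*(o + 6)
(5) = n^2 + 2*n - 3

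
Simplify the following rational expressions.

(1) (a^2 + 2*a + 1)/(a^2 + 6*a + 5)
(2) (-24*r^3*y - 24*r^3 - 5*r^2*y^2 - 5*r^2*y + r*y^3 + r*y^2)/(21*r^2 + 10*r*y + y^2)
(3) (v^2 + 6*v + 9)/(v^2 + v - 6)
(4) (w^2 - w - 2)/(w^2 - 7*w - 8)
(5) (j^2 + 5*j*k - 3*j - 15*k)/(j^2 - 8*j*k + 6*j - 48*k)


(1) = (a + 1)/(a + 5)
(2) = (-8*r^2*y - 8*r^2 + r*y^2 + r*y)/(7*r + y)
(3) = (v + 3)/(v - 2)
(4) = (w - 2)/(w - 8)
(5) = (j^2 + 5*j*k - 3*j - 15*k)/(j^2 - 8*j*k + 6*j - 48*k)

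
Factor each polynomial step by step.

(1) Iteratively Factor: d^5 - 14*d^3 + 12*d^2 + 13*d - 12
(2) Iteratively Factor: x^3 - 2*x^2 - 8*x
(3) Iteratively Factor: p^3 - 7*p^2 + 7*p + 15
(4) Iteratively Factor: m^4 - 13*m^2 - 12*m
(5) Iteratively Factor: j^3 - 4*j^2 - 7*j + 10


(1) = (d + 1)*(d^4 - d^3 - 13*d^2 + 25*d - 12) = (d - 1)*(d + 1)*(d^3 - 13*d + 12) = (d - 3)*(d - 1)*(d + 1)*(d^2 + 3*d - 4) = (d - 3)*(d - 1)*(d + 1)*(d + 4)*(d - 1)
(2) = (x - 4)*(x^2 + 2*x) = (x - 4)*(x + 2)*(x)
(3) = (p - 3)*(p^2 - 4*p - 5) = (p - 5)*(p - 3)*(p + 1)
(4) = (m + 1)*(m^3 - m^2 - 12*m) = (m - 4)*(m + 1)*(m^2 + 3*m) = m*(m - 4)*(m + 1)*(m + 3)
(5) = (j - 5)*(j^2 + j - 2) = (j - 5)*(j + 2)*(j - 1)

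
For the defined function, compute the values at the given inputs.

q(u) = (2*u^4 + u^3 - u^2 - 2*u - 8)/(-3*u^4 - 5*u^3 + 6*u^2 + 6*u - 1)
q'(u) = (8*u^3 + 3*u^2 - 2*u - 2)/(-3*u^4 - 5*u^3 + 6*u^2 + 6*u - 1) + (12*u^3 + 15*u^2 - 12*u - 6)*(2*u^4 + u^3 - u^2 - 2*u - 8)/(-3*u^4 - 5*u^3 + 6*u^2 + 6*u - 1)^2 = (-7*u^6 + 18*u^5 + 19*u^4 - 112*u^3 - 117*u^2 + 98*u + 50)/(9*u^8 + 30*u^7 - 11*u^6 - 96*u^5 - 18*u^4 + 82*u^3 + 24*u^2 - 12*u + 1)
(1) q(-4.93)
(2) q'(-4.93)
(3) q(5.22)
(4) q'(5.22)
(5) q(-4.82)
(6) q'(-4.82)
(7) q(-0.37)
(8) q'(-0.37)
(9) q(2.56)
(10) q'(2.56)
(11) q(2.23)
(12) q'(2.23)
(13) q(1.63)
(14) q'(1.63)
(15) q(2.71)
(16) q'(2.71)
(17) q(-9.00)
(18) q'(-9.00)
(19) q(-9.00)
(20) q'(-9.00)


(1) = -0.98
(2) = -0.12
(3) = -0.58
(4) = -0.01
(5) = -1.00
(6) = -0.13
(7) = 3.37
(8) = 0.74
(9) = -0.52
(10) = -0.06
(11) = -0.49
(12) = -0.12
(13) = -0.25
(14) = -1.15
(15) = -0.53
(16) = -0.05
(17) = -0.79
(18) = -0.02
(19) = -0.79
(20) = -0.02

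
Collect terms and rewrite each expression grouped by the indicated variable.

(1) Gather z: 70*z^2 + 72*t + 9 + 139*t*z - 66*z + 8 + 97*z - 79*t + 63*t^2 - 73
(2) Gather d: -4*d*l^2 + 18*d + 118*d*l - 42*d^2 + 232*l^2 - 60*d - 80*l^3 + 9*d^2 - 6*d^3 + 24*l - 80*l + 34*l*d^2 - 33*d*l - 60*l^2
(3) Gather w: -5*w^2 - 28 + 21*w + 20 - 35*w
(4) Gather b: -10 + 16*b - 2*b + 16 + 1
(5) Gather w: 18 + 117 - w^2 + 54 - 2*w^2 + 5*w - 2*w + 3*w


(1) = 63*t^2 - 7*t + 70*z^2 + z*(139*t + 31) - 56
(2) = -6*d^3 + d^2*(34*l - 33) + d*(-4*l^2 + 85*l - 42) - 80*l^3 + 172*l^2 - 56*l
(3) = -5*w^2 - 14*w - 8
(4) = 14*b + 7
(5) = -3*w^2 + 6*w + 189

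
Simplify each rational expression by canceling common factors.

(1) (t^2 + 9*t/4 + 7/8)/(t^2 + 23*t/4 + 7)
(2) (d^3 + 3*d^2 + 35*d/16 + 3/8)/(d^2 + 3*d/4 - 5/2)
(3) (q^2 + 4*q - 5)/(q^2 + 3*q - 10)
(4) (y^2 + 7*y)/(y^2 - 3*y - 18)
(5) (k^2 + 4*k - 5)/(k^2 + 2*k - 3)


(1) = (2*t + 1)/(2*t + 8)
(2) = (16*d^2 + 16*d + 3)/(16*d - 20)
(3) = (q - 1)/(q - 2)
(4) = (y^2 + 7*y)/(y^2 - 3*y - 18)
(5) = (k + 5)/(k + 3)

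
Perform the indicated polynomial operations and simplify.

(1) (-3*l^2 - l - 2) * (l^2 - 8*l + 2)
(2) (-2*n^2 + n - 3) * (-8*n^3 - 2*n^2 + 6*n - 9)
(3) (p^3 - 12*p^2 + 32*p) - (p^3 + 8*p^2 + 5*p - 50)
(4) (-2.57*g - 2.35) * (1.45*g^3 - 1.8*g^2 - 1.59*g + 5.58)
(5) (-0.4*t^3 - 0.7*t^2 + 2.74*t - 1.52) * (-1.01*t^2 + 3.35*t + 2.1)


(1) = -3*l^4 + 23*l^3 + 14*l - 4
(2) = 16*n^5 - 4*n^4 + 10*n^3 + 30*n^2 - 27*n + 27
(3) = -20*p^2 + 27*p + 50
(4) = -3.7265*g^4 + 1.2185*g^3 + 8.3163*g^2 - 10.6041*g - 13.113
(5) = 0.404*t^5 - 0.633*t^4 - 5.9524*t^3 + 9.2442*t^2 + 0.662*t - 3.192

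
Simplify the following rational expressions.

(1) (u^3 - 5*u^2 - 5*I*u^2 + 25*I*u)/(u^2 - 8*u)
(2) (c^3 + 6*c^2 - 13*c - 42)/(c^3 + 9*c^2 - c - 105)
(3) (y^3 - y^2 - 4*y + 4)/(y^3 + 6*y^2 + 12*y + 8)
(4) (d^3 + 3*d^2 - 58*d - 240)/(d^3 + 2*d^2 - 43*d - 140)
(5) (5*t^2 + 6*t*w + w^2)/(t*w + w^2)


(1) = (u^2 + u*(-5 - 5*I) + 25*I)/(u - 8)
(2) = (c + 2)/(c + 5)
(3) = (y^2 - 3*y + 2)/(y^2 + 4*y + 4)
(4) = (d^2 - 2*d - 48)/(d^2 - 3*d - 28)
(5) = (5*t + w)/w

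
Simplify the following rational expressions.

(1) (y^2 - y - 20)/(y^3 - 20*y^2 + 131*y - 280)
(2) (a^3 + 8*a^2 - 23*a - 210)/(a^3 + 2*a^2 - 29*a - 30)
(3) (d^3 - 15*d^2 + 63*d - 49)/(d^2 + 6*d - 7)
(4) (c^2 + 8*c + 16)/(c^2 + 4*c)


(1) = (y + 4)/(y^2 - 15*y + 56)
(2) = (a + 7)/(a + 1)
(3) = (d^2 - 14*d + 49)/(d + 7)
(4) = (c + 4)/c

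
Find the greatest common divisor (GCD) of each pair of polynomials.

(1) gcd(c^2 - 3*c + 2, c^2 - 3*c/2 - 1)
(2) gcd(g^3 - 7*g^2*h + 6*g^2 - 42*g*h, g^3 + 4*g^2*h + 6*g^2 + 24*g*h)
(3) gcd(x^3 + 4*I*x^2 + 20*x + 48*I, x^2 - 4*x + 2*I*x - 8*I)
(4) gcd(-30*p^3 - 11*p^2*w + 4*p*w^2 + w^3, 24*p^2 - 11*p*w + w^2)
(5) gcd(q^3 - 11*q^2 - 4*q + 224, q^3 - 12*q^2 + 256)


(1) = c - 2
(2) = gcd(g*(g + 6)*(g - 7*h), g*(g + 6)*(g + 4*h)) = g^2 + 6*g
(3) = gcd((x - 4*I)*(x + 2*I)*(x + 6*I), (x - 4)*(x + 2*I)) = x + 2*I
(4) = gcd((-3*p + w)*(2*p + w)*(5*p + w), (-8*p + w)*(-3*p + w)) = 3*p - w
(5) = gcd((q - 8)*(q - 7)*(q + 4), (q - 8)^2*(q + 4)) = q^2 - 4*q - 32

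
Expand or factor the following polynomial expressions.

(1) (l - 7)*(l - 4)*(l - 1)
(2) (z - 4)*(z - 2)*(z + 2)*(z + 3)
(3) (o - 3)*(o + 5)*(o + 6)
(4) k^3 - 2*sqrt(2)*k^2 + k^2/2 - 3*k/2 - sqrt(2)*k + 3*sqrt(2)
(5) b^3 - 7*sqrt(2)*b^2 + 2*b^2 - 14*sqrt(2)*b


(1) = l^3 - 12*l^2 + 39*l - 28
(2) = z^4 - z^3 - 16*z^2 + 4*z + 48
(3) = o^3 + 8*o^2 - 3*o - 90
(4) = (k - 1)*(k + 3/2)*(k - 2*sqrt(2))
(5) = b*(b + 2)*(b - 7*sqrt(2))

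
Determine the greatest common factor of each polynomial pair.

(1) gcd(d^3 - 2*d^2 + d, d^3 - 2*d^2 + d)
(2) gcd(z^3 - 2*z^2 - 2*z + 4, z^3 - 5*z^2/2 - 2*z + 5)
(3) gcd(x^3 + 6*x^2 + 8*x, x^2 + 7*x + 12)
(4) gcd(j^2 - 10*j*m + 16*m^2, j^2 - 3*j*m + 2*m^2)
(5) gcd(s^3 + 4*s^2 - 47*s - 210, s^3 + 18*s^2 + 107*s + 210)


(1) = d^3 - 2*d^2 + d
(2) = z^2 - 2
(3) = x + 4
(4) = gcd((j - 8*m)*(j - 2*m), (j - 2*m)*(j - m)) = j - 2*m
(5) = gcd((s - 7)*(s + 5)*(s + 6), (s + 5)*(s + 6)*(s + 7)) = s^2 + 11*s + 30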